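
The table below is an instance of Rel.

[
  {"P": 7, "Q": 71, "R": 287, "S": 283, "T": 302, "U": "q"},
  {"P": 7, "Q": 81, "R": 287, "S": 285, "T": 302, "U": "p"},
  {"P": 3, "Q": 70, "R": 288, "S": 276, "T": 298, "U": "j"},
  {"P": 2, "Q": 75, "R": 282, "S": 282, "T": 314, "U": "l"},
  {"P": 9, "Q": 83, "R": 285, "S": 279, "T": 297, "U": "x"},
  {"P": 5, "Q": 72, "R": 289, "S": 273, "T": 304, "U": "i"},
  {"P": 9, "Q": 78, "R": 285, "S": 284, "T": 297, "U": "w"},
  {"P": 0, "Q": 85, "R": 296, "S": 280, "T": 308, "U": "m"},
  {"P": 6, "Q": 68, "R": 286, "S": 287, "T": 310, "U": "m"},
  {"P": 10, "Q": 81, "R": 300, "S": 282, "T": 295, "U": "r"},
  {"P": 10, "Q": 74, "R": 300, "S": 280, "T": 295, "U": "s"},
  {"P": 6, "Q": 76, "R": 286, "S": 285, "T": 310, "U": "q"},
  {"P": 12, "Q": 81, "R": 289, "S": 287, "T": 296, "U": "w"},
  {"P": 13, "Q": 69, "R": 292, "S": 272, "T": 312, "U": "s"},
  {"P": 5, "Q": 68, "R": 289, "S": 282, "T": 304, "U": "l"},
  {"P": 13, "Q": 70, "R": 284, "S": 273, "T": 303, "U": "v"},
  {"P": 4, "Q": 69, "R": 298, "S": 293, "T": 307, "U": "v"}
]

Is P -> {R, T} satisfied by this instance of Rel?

No

P=7: 2 rows → {R,T} = (287, 302), (287, 302) ✓
P=3: 1 row → {R,T} = (288, 298) ✓
P=2: 1 row → {R,T} = (282, 314) ✓
P=9: 2 rows → {R,T} = (285, 297), (285, 297) ✓
P=5: 2 rows → {R,T} = (289, 304), (289, 304) ✓
P=0: 1 row → {R,T} = (296, 308) ✓
P=6: 2 rows → {R,T} = (286, 310), (286, 310) ✓
P=10: 2 rows → {R,T} = (300, 295), (300, 295) ✓
P=12: 1 row → {R,T} = (289, 296) ✓
P=13: 2 rows → {R,T} takes values {(292, 312), (284, 303)} — violation
P=4: 1 row → {R,T} = (298, 307) ✓
Two rows agree on P but differ on {R, T}, so P -> {R, T} does not hold.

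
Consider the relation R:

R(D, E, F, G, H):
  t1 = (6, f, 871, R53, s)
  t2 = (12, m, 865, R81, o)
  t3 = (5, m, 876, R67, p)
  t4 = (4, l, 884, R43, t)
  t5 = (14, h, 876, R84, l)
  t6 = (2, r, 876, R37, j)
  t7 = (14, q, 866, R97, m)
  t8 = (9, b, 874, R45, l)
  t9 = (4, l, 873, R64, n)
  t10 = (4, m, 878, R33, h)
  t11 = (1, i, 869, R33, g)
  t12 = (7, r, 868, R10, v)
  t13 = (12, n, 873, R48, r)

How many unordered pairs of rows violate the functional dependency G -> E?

1

G=R33: violating pairs (10,11) — 1 pair.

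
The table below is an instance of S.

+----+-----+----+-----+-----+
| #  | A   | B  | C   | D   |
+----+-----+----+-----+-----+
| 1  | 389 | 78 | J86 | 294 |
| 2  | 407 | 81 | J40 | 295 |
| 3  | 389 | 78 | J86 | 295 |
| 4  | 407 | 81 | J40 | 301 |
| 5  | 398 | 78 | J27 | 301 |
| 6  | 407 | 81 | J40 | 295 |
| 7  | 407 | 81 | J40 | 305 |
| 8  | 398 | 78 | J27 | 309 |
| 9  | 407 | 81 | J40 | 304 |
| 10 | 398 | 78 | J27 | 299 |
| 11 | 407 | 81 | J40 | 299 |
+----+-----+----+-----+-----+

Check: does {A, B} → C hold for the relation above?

Yes

(A=389, B=78): rows 1, 3 → C = J86, J86 ✓
(A=407, B=81): rows 2, 4, 6, 7, 9, 11 → C = J40, J40, J40, J40, J40, J40 ✓
(A=398, B=78): rows 5, 8, 10 → C = J27, J27, J27 ✓
Every {A, B} value is associated with a single C value, so {A, B} → C holds.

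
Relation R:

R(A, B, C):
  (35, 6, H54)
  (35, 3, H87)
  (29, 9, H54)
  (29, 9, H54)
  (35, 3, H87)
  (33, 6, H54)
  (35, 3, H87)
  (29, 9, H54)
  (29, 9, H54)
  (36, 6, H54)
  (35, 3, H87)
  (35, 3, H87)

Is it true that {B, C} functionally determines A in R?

No

(B=6, C=H54): 3 rows → A takes values {35, 33, 36} — violation
(B=3, C=H87): 5 rows → A = 35, 35, 35, 35, 35 ✓
(B=9, C=H54): 4 rows → A = 29, 29, 29, 29 ✓
Two rows agree on {B, C} but differ on A, so {B, C} -> A does not hold.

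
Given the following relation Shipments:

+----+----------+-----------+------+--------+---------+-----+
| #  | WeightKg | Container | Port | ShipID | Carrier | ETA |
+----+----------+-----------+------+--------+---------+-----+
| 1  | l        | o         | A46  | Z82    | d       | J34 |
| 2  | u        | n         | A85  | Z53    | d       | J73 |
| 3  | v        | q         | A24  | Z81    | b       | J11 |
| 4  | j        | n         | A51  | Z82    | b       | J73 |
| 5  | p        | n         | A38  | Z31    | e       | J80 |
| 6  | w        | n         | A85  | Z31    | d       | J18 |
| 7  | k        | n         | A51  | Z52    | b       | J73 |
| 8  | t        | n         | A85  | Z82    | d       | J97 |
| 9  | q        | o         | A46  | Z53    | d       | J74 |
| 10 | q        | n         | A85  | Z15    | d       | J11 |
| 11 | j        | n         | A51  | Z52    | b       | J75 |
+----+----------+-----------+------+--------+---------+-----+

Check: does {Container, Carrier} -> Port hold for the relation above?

(Container=o, Carrier=d): rows 1, 9 → Port = A46, A46 ✓
(Container=n, Carrier=d): rows 2, 6, 8, 10 → Port = A85, A85, A85, A85 ✓
(Container=q, Carrier=b): row 3 → Port = A24 ✓
(Container=n, Carrier=b): rows 4, 7, 11 → Port = A51, A51, A51 ✓
(Container=n, Carrier=e): row 5 → Port = A38 ✓
Every {Container, Carrier} value is associated with a single Port value, so {Container, Carrier} -> Port holds.

Yes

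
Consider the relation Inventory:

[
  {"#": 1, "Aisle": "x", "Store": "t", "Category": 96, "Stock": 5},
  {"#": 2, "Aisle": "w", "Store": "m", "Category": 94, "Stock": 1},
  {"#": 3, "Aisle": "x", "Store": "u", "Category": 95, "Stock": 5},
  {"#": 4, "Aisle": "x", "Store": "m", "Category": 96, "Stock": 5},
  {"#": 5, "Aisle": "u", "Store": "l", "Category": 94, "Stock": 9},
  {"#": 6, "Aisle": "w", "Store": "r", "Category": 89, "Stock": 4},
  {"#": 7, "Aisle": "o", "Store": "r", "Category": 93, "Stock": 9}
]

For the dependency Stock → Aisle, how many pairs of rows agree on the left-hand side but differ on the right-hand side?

1

Stock=5: all 3 rows agree on Aisle — 0 pairs.
Stock=9: violating pairs (5,7) — 1 pair.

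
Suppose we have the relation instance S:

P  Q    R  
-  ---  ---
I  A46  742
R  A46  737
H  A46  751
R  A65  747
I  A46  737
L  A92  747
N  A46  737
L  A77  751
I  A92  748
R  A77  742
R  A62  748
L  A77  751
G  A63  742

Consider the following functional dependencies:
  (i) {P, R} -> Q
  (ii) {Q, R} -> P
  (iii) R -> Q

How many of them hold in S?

(i) {P, R} -> Q: every LHS value maps to a single RHS value — holds.
(ii) {Q, R} -> P: (Q=A46, R=737): 3 rows → P takes values {R, I, N} — violation — fails.
(iii) R -> Q: R=742: 3 rows → Q takes values {A46, A77, A63} — violation; R=751: 3 rows → Q takes values {A46, A77} — violation; R=747: 2 rows → Q takes values {A65, A92} — violation; R=748: 2 rows → Q takes values {A92, A62} — violation — fails.
1 of the 3 dependencies holds.

1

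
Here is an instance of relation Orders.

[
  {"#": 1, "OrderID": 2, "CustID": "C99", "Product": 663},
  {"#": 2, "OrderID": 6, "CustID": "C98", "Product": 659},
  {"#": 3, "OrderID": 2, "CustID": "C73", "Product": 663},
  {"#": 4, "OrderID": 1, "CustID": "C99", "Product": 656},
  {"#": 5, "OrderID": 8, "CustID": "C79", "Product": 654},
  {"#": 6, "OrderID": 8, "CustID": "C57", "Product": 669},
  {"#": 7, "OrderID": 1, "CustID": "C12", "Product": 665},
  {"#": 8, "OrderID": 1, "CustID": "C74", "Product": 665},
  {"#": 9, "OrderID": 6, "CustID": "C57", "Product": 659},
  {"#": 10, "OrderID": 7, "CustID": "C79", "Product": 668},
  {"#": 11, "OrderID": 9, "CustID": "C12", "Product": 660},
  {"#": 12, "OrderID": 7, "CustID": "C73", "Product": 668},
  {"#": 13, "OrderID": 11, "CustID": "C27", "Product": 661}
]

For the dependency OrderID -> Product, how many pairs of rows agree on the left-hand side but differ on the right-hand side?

3

OrderID=2: all 2 rows agree on Product — 0 pairs.
OrderID=6: all 2 rows agree on Product — 0 pairs.
OrderID=1: violating pairs (4,7), (4,8) — 2 pairs.
OrderID=8: violating pairs (5,6) — 1 pair.
OrderID=7: all 2 rows agree on Product — 0 pairs.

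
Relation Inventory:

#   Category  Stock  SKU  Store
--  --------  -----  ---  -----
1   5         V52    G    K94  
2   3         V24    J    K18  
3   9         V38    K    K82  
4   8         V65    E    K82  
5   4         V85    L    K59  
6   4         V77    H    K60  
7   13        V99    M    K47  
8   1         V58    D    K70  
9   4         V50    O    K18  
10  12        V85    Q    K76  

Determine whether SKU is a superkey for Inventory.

Yes

All 10 rows have distinct SKU values, so SKU → (all attributes) holds and SKU is a superkey.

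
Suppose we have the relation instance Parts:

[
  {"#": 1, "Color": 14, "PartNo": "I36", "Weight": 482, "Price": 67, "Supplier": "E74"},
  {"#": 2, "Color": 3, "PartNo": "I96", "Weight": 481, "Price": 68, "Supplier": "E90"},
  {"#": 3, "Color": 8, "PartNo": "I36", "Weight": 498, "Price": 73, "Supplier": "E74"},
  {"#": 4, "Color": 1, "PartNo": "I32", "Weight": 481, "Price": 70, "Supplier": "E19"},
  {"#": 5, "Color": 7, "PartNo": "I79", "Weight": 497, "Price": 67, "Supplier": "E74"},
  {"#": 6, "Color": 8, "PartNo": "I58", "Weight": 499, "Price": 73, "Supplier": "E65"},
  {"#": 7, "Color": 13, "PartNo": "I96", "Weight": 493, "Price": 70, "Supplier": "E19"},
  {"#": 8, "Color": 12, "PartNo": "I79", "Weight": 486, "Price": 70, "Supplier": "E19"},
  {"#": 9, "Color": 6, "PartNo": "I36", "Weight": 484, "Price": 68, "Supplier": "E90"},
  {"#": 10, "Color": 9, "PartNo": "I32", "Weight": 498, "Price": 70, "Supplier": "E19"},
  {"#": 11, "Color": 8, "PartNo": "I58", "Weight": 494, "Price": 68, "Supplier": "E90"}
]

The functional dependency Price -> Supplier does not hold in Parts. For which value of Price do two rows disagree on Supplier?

Price=67: rows 1, 5 → Supplier = E74, E74 ✓
Price=68: rows 2, 9, 11 → Supplier = E90, E90, E90 ✓
Price=73: rows 3, 6 → Supplier takes values {E74, E65} — violation
Price=70: rows 4, 7, 8, 10 → Supplier = E19, E19, E19, E19 ✓
The only Price value with inconsistent Supplier is Price=73.

73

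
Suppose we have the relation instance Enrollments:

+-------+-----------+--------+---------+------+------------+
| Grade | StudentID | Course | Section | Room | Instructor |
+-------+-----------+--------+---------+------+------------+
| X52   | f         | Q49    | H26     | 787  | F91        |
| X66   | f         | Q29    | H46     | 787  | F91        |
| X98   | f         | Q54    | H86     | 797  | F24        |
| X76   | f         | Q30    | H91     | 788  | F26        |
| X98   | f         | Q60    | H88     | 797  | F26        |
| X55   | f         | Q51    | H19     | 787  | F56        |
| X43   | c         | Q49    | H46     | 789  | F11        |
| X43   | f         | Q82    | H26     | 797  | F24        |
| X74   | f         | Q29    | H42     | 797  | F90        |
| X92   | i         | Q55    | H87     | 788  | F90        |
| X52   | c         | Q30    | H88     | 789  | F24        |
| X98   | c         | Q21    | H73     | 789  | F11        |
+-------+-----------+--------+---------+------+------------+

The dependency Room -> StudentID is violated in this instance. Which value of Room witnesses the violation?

Room=787: 3 rows → StudentID = f, f, f ✓
Room=797: 4 rows → StudentID = f, f, f, f ✓
Room=788: 2 rows → StudentID takes values {f, i} — violation
Room=789: 3 rows → StudentID = c, c, c ✓
The only Room value with inconsistent StudentID is Room=788.

788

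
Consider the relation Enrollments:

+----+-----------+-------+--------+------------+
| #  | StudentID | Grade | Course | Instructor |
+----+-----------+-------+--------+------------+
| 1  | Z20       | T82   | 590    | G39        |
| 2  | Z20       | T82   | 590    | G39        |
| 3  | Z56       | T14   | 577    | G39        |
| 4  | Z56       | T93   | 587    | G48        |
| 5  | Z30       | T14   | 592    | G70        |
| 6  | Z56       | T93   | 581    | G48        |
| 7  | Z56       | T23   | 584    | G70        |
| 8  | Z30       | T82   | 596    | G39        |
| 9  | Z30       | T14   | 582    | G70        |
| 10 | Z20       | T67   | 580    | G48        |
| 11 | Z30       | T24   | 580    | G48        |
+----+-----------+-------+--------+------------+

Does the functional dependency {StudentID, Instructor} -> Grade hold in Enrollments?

Yes

(StudentID=Z20, Instructor=G39): rows 1, 2 → Grade = T82, T82 ✓
(StudentID=Z56, Instructor=G39): row 3 → Grade = T14 ✓
(StudentID=Z56, Instructor=G48): rows 4, 6 → Grade = T93, T93 ✓
(StudentID=Z30, Instructor=G70): rows 5, 9 → Grade = T14, T14 ✓
(StudentID=Z56, Instructor=G70): row 7 → Grade = T23 ✓
(StudentID=Z30, Instructor=G39): row 8 → Grade = T82 ✓
(StudentID=Z20, Instructor=G48): row 10 → Grade = T67 ✓
(StudentID=Z30, Instructor=G48): row 11 → Grade = T24 ✓
Every {StudentID, Instructor} value is associated with a single Grade value, so {StudentID, Instructor} -> Grade holds.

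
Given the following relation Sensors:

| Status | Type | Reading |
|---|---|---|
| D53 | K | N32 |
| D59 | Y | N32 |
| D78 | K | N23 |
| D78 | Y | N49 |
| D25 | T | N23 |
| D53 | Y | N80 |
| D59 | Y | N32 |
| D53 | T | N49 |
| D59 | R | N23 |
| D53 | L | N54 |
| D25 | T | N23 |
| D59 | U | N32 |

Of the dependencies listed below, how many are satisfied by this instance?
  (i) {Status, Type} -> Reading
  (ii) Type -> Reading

1

(i) {Status, Type} -> Reading: every LHS value maps to a single RHS value — holds.
(ii) Type -> Reading: Type=K: 2 rows → Reading takes values {N32, N23} — violation; Type=Y: 4 rows → Reading takes values {N32, N49, N80} — violation; Type=T: 3 rows → Reading takes values {N23, N49} — violation — fails.
1 of the 2 dependencies holds.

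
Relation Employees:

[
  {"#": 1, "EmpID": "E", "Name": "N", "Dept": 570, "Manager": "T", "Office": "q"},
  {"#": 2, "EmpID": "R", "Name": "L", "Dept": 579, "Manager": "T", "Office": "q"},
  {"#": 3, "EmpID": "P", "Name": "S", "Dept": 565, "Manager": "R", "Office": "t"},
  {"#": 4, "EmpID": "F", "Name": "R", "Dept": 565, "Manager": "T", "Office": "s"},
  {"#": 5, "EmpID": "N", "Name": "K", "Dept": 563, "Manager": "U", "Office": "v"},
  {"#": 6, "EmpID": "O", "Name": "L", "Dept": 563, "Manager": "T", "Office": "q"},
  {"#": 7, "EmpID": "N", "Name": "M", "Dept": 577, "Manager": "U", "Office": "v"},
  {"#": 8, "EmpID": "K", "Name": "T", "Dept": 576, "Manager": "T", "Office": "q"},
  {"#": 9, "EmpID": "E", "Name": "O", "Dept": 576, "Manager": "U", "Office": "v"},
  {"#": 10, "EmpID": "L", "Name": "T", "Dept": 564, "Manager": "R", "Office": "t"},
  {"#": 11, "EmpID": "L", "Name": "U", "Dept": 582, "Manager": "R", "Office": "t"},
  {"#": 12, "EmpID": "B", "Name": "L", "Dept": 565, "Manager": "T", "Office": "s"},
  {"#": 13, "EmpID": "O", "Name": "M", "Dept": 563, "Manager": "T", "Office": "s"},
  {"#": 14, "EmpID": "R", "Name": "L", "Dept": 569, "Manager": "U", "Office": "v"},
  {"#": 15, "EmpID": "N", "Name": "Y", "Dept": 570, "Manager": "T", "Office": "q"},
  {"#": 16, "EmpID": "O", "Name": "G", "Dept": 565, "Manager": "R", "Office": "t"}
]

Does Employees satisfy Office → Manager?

Yes

Office=q: rows 1, 2, 6, 8, 15 → Manager = T, T, T, T, T ✓
Office=t: rows 3, 10, 11, 16 → Manager = R, R, R, R ✓
Office=s: rows 4, 12, 13 → Manager = T, T, T ✓
Office=v: rows 5, 7, 9, 14 → Manager = U, U, U, U ✓
Every Office value is associated with a single Manager value, so Office → Manager holds.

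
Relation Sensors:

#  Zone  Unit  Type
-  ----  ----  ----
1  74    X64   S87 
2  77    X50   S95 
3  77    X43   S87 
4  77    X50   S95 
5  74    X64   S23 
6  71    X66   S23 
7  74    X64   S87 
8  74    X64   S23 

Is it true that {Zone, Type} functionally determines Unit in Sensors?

Yes

(Zone=74, Type=S87): rows 1, 7 → Unit = X64, X64 ✓
(Zone=77, Type=S95): rows 2, 4 → Unit = X50, X50 ✓
(Zone=77, Type=S87): row 3 → Unit = X43 ✓
(Zone=74, Type=S23): rows 5, 8 → Unit = X64, X64 ✓
(Zone=71, Type=S23): row 6 → Unit = X66 ✓
Every {Zone, Type} value is associated with a single Unit value, so {Zone, Type} → Unit holds.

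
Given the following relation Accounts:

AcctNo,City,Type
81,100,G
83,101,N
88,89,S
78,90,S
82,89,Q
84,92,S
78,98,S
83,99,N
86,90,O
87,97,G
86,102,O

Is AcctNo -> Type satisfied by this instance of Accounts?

AcctNo=81: 1 row → Type = G ✓
AcctNo=83: 2 rows → Type = N, N ✓
AcctNo=88: 1 row → Type = S ✓
AcctNo=78: 2 rows → Type = S, S ✓
AcctNo=82: 1 row → Type = Q ✓
AcctNo=84: 1 row → Type = S ✓
AcctNo=86: 2 rows → Type = O, O ✓
AcctNo=87: 1 row → Type = G ✓
Every AcctNo value is associated with a single Type value, so AcctNo -> Type holds.

Yes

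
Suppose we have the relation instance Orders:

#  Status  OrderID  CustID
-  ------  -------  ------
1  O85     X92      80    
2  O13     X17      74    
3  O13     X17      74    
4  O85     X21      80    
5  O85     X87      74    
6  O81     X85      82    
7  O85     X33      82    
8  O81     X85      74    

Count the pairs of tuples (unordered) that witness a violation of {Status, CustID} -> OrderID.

1

(Status=O85, CustID=80): violating pairs (1,4) — 1 pair.
(Status=O13, CustID=74): all 2 rows agree on OrderID — 0 pairs.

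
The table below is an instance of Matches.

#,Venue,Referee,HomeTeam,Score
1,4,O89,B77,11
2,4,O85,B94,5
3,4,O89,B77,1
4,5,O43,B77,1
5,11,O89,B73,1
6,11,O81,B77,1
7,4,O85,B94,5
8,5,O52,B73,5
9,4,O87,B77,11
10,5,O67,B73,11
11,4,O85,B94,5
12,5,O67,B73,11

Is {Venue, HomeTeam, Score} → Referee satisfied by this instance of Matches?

No

(Venue=4, HomeTeam=B77, Score=11): rows 1, 9 → Referee takes values {O89, O87} — violation
(Venue=4, HomeTeam=B94, Score=5): rows 2, 7, 11 → Referee = O85, O85, O85 ✓
(Venue=4, HomeTeam=B77, Score=1): row 3 → Referee = O89 ✓
(Venue=5, HomeTeam=B77, Score=1): row 4 → Referee = O43 ✓
(Venue=11, HomeTeam=B73, Score=1): row 5 → Referee = O89 ✓
(Venue=11, HomeTeam=B77, Score=1): row 6 → Referee = O81 ✓
(Venue=5, HomeTeam=B73, Score=5): row 8 → Referee = O52 ✓
(Venue=5, HomeTeam=B73, Score=11): rows 10, 12 → Referee = O67, O67 ✓
Two rows agree on {Venue, HomeTeam, Score} but differ on Referee, so {Venue, HomeTeam, Score} → Referee does not hold.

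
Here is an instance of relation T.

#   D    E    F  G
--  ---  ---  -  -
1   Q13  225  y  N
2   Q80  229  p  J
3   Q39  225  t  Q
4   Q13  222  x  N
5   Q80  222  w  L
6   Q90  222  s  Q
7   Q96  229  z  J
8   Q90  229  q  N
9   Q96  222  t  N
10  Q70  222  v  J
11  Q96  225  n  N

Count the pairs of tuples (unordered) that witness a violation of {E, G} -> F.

3

(E=225, G=N): violating pairs (1,11) — 1 pair.
(E=229, G=J): violating pairs (2,7) — 1 pair.
(E=222, G=N): violating pairs (4,9) — 1 pair.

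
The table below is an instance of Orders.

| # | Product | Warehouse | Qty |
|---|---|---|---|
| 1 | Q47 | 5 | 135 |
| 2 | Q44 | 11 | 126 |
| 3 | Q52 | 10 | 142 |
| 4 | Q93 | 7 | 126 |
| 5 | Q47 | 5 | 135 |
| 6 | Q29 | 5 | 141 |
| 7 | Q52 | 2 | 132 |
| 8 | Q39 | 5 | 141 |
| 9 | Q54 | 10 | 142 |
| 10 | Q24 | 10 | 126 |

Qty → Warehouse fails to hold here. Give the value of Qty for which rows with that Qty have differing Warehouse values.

Qty=135: rows 1, 5 → Warehouse = 5, 5 ✓
Qty=126: rows 2, 4, 10 → Warehouse takes values {11, 7, 10} — violation
Qty=142: rows 3, 9 → Warehouse = 10, 10 ✓
Qty=141: rows 6, 8 → Warehouse = 5, 5 ✓
Qty=132: row 7 → Warehouse = 2 ✓
The only Qty value with inconsistent Warehouse is Qty=126.

126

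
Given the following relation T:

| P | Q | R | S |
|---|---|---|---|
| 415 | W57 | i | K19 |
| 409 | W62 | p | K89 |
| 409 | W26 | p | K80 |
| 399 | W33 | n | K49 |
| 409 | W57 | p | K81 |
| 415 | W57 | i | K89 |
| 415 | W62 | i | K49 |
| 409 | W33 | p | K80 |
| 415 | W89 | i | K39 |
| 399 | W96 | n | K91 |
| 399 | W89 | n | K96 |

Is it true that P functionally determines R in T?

P=415: 4 rows → R = i, i, i, i ✓
P=409: 4 rows → R = p, p, p, p ✓
P=399: 3 rows → R = n, n, n ✓
Every P value is associated with a single R value, so P -> R holds.

Yes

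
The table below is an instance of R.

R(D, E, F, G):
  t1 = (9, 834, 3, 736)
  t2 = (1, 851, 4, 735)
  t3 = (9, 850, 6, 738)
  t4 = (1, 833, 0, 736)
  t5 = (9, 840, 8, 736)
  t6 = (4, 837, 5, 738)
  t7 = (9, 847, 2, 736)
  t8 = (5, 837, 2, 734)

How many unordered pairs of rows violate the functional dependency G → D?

G=736: violating pairs (1,4), (4,5), (4,7) — 3 pairs.
G=738: violating pairs (3,6) — 1 pair.

4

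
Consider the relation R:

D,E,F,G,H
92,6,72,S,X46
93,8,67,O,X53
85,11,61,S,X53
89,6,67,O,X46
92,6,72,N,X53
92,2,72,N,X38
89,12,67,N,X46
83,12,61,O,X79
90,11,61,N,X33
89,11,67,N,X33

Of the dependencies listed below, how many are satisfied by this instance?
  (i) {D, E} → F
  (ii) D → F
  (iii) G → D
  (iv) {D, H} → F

3

(i) {D, E} → F: every LHS value maps to a single RHS value — holds.
(ii) D → F: every LHS value maps to a single RHS value — holds.
(iii) G → D: G=S: 2 rows → D takes values {92, 85} — violation; G=O: 3 rows → D takes values {93, 89, 83} — violation; G=N: 5 rows → D takes values {92, 89, 90} — violation — fails.
(iv) {D, H} → F: every LHS value maps to a single RHS value — holds.
3 of the 4 dependencies hold.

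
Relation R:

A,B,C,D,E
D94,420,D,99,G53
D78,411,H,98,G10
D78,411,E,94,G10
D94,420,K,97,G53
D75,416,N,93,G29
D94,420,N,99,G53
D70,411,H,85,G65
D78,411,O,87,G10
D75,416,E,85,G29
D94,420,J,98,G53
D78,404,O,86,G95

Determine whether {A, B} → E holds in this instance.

Yes

(A=D94, B=420): 4 rows → E = G53, G53, G53, G53 ✓
(A=D78, B=411): 3 rows → E = G10, G10, G10 ✓
(A=D75, B=416): 2 rows → E = G29, G29 ✓
(A=D70, B=411): 1 row → E = G65 ✓
(A=D78, B=404): 1 row → E = G95 ✓
Every {A, B} value is associated with a single E value, so {A, B} → E holds.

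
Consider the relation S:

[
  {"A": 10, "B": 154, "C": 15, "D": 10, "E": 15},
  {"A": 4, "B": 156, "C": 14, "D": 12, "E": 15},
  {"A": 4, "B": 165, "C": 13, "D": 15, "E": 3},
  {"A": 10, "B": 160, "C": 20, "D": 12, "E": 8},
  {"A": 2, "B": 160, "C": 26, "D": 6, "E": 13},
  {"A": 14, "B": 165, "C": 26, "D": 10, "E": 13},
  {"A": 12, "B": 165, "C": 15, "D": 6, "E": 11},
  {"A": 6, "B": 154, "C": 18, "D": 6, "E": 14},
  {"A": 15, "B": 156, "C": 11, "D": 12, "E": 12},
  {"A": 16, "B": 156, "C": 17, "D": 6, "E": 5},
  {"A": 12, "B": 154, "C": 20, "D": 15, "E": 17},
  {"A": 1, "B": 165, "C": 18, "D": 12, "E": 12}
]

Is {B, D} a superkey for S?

No

Two distinct rows share (B=156, D=12), so {B, D} does not determine every attribute — not a superkey.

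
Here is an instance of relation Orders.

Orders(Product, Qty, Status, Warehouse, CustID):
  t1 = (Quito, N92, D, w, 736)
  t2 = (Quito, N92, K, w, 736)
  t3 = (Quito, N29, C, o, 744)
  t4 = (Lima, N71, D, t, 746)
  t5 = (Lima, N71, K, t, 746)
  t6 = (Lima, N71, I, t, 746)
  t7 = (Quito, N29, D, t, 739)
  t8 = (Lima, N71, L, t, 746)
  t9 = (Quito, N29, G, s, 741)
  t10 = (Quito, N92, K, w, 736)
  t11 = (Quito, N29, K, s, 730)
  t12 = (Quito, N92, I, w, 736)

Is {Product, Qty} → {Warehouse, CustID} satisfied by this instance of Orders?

(Product=Quito, Qty=N92): rows 1, 2, 10, 12 → {Warehouse,CustID} = (w, 736), (w, 736), (w, 736), (w, 736) ✓
(Product=Quito, Qty=N29): rows 3, 7, 9, 11 → {Warehouse,CustID} takes values {(o, 744), (t, 739), (s, 741), (s, 730)} — violation
(Product=Lima, Qty=N71): rows 4, 5, 6, 8 → {Warehouse,CustID} = (t, 746), (t, 746), (t, 746), (t, 746) ✓
Two rows agree on {Product, Qty} but differ on {Warehouse, CustID}, so {Product, Qty} → {Warehouse, CustID} does not hold.

No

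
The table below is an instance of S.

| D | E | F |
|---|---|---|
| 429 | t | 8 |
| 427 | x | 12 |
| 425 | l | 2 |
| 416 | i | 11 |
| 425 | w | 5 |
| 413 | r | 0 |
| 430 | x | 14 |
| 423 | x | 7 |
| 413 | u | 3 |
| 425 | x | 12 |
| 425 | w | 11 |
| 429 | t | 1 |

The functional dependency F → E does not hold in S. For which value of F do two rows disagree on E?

11

F=8: 1 row → E = t ✓
F=12: 2 rows → E = x, x ✓
F=2: 1 row → E = l ✓
F=11: 2 rows → E takes values {i, w} — violation
F=5: 1 row → E = w ✓
F=0: 1 row → E = r ✓
F=14: 1 row → E = x ✓
F=7: 1 row → E = x ✓
F=3: 1 row → E = u ✓
F=1: 1 row → E = t ✓
The only F value with inconsistent E is F=11.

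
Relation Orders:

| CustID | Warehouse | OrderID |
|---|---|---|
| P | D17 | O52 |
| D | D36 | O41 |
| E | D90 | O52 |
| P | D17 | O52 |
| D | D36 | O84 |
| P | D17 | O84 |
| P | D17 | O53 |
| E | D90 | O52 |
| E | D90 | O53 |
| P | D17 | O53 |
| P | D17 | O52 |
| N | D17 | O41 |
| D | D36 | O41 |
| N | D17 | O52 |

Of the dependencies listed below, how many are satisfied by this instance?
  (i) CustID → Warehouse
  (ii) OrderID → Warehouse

(i) CustID → Warehouse: every LHS value maps to a single RHS value — holds.
(ii) OrderID → Warehouse: OrderID=O52: 6 rows → Warehouse takes values {D17, D90} — violation; OrderID=O41: 3 rows → Warehouse takes values {D36, D17} — violation; OrderID=O84: 2 rows → Warehouse takes values {D36, D17} — violation; OrderID=O53: 3 rows → Warehouse takes values {D17, D90} — violation — fails.
1 of the 2 dependencies holds.

1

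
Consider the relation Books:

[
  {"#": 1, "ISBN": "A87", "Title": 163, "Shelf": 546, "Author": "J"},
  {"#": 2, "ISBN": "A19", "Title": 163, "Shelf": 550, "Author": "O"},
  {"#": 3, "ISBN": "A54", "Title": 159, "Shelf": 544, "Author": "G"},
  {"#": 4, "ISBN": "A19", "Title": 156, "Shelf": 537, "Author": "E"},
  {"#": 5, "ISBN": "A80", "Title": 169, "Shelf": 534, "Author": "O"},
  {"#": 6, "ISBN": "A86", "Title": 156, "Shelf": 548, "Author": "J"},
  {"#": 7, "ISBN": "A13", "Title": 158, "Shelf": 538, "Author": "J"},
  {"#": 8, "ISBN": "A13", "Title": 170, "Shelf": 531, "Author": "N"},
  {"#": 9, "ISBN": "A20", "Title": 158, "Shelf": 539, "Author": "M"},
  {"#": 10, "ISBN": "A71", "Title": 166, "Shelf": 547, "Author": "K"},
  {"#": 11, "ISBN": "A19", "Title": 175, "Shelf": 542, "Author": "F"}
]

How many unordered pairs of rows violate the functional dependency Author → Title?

4

Author=J: violating pairs (1,6), (1,7), (6,7) — 3 pairs.
Author=O: violating pairs (2,5) — 1 pair.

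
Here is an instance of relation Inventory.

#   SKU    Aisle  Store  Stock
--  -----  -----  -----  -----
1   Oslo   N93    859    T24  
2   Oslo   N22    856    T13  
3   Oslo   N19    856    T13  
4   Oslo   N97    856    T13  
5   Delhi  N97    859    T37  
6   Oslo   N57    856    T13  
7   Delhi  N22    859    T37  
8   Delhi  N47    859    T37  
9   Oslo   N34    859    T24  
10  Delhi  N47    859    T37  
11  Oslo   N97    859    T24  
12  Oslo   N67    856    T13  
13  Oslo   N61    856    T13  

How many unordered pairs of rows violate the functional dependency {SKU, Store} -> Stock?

0

(SKU=Oslo, Store=859): all 3 rows agree on Stock — 0 pairs.
(SKU=Oslo, Store=856): all 6 rows agree on Stock — 0 pairs.
(SKU=Delhi, Store=859): all 4 rows agree on Stock — 0 pairs.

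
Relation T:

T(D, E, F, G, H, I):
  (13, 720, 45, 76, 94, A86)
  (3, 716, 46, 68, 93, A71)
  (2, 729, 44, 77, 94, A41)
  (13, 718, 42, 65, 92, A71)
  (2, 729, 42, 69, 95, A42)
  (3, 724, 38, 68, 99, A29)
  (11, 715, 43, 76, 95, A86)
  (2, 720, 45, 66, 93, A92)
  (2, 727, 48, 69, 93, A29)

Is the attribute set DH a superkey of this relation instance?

Two distinct rows share (D=2, H=93), so DH does not determine every attribute — not a superkey.

No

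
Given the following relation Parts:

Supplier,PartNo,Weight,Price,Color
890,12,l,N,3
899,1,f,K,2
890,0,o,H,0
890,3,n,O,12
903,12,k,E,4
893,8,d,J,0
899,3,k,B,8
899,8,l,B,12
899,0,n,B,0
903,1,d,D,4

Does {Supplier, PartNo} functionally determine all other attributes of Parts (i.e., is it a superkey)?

Yes

All 10 rows have distinct {Supplier, PartNo} values, so {Supplier, PartNo} → (all attributes) holds and {Supplier, PartNo} is a superkey.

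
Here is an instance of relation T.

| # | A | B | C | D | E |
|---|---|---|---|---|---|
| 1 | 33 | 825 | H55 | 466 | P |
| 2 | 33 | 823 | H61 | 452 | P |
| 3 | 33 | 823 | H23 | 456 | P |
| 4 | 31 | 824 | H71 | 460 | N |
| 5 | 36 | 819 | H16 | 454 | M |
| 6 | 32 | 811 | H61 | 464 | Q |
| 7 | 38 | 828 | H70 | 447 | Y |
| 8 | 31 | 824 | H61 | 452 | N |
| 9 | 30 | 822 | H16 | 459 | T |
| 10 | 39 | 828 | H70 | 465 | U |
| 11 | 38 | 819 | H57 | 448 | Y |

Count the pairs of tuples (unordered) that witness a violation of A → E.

A=33: all 3 rows agree on E — 0 pairs.
A=31: all 2 rows agree on E — 0 pairs.
A=38: all 2 rows agree on E — 0 pairs.

0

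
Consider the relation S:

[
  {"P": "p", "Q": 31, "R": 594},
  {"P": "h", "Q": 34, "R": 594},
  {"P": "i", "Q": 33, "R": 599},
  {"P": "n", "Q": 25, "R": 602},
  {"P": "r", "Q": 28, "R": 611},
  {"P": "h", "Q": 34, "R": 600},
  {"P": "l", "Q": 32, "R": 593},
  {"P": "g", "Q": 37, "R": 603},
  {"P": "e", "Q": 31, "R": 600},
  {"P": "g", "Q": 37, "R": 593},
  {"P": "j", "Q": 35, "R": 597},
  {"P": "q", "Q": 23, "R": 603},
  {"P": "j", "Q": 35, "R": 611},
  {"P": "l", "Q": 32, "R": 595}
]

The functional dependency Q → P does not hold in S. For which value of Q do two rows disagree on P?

Q=31: 2 rows → P takes values {p, e} — violation
Q=34: 2 rows → P = h, h ✓
Q=33: 1 row → P = i ✓
Q=25: 1 row → P = n ✓
Q=28: 1 row → P = r ✓
Q=32: 2 rows → P = l, l ✓
Q=37: 2 rows → P = g, g ✓
Q=35: 2 rows → P = j, j ✓
Q=23: 1 row → P = q ✓
The only Q value with inconsistent P is Q=31.

31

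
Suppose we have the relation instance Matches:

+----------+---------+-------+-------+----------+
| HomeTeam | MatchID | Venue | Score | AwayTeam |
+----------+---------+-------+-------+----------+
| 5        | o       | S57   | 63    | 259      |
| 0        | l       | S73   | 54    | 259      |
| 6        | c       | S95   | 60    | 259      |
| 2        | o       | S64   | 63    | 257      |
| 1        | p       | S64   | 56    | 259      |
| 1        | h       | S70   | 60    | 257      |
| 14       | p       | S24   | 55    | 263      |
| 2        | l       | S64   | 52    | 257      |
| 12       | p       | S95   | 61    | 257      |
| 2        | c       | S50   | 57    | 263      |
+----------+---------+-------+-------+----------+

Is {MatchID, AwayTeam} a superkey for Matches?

Yes

All 10 rows have distinct {MatchID, AwayTeam} values, so {MatchID, AwayTeam} → (all attributes) holds and {MatchID, AwayTeam} is a superkey.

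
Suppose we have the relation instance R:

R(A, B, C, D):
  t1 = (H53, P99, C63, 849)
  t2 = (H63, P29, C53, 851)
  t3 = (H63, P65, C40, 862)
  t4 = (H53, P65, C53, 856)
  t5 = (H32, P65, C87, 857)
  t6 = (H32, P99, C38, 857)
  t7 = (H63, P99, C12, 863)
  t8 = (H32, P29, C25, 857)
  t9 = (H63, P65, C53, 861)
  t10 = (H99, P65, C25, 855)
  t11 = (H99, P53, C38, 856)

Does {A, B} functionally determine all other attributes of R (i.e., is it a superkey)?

No

Rows 3 and 9 have the same {A, B} value (A=H63, B=P65) but are distinct tuples, so {A, B} does not determine every attribute — not a superkey.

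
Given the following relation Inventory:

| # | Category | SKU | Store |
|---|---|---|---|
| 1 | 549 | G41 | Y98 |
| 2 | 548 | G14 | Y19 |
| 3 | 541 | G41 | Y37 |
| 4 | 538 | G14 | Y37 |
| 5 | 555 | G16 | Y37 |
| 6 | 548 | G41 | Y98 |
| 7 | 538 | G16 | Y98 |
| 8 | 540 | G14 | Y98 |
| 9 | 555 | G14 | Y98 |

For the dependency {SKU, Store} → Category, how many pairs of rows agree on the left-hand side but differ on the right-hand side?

2

(SKU=G41, Store=Y98): violating pairs (1,6) — 1 pair.
(SKU=G14, Store=Y98): violating pairs (8,9) — 1 pair.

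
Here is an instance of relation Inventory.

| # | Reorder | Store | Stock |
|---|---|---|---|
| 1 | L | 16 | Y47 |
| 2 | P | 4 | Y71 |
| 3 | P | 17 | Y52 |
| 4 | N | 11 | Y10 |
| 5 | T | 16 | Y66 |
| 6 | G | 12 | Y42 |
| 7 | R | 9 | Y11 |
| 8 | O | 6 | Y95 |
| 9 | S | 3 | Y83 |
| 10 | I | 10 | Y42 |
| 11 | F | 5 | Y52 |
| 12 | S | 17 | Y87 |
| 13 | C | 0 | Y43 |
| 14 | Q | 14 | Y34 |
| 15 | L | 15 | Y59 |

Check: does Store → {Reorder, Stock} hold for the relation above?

Store=16: rows 1, 5 → {Reorder,Stock} takes values {(L, Y47), (T, Y66)} — violation
Store=4: row 2 → {Reorder,Stock} = (P, Y71) ✓
Store=17: rows 3, 12 → {Reorder,Stock} takes values {(P, Y52), (S, Y87)} — violation
Store=11: row 4 → {Reorder,Stock} = (N, Y10) ✓
Store=12: row 6 → {Reorder,Stock} = (G, Y42) ✓
Store=9: row 7 → {Reorder,Stock} = (R, Y11) ✓
Store=6: row 8 → {Reorder,Stock} = (O, Y95) ✓
Store=3: row 9 → {Reorder,Stock} = (S, Y83) ✓
Store=10: row 10 → {Reorder,Stock} = (I, Y42) ✓
Store=5: row 11 → {Reorder,Stock} = (F, Y52) ✓
Store=0: row 13 → {Reorder,Stock} = (C, Y43) ✓
Store=14: row 14 → {Reorder,Stock} = (Q, Y34) ✓
Store=15: row 15 → {Reorder,Stock} = (L, Y59) ✓
Two rows agree on Store but differ on {Reorder, Stock}, so Store → {Reorder, Stock} does not hold.

No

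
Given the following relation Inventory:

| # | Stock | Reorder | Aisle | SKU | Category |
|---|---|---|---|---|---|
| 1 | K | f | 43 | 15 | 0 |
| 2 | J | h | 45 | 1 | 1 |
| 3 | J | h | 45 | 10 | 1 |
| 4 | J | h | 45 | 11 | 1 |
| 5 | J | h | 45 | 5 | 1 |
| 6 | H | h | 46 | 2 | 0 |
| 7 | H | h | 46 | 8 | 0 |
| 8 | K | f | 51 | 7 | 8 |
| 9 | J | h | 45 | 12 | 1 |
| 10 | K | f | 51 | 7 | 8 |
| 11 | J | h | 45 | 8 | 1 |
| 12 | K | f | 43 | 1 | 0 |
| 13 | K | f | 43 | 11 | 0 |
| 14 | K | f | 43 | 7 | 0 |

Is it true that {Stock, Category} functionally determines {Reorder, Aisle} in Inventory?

Yes

(Stock=K, Category=0): rows 1, 12, 13, 14 → {Reorder,Aisle} = (f, 43), (f, 43), (f, 43), (f, 43) ✓
(Stock=J, Category=1): rows 2, 3, 4, 5, 9, 11 → {Reorder,Aisle} = (h, 45), (h, 45), (h, 45), (h, 45), (h, 45), (h, 45) ✓
(Stock=H, Category=0): rows 6, 7 → {Reorder,Aisle} = (h, 46), (h, 46) ✓
(Stock=K, Category=8): rows 8, 10 → {Reorder,Aisle} = (f, 51), (f, 51) ✓
Every {Stock, Category} value is associated with a single {Reorder, Aisle} value, so {Stock, Category} -> {Reorder, Aisle} holds.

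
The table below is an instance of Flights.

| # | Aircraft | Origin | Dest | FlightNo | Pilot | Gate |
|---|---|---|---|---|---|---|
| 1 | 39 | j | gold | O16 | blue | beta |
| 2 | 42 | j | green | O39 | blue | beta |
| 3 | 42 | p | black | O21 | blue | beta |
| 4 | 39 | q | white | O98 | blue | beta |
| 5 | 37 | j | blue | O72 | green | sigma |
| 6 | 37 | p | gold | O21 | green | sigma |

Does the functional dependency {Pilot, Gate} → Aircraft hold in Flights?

No

(Pilot=blue, Gate=beta): rows 1, 2, 3, 4 → Aircraft takes values {39, 42} — violation
(Pilot=green, Gate=sigma): rows 5, 6 → Aircraft = 37, 37 ✓
Two rows agree on {Pilot, Gate} but differ on Aircraft, so {Pilot, Gate} → Aircraft does not hold.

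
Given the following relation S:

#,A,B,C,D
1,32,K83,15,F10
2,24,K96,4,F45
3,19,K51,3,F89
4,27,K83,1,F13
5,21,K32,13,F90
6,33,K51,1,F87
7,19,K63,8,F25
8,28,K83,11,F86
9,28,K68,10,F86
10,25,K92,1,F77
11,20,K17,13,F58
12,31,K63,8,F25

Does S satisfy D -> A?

D=F10: row 1 → A = 32 ✓
D=F45: row 2 → A = 24 ✓
D=F89: row 3 → A = 19 ✓
D=F13: row 4 → A = 27 ✓
D=F90: row 5 → A = 21 ✓
D=F87: row 6 → A = 33 ✓
D=F25: rows 7, 12 → A takes values {19, 31} — violation
D=F86: rows 8, 9 → A = 28, 28 ✓
D=F77: row 10 → A = 25 ✓
D=F58: row 11 → A = 20 ✓
Two rows agree on D but differ on A, so D -> A does not hold.

No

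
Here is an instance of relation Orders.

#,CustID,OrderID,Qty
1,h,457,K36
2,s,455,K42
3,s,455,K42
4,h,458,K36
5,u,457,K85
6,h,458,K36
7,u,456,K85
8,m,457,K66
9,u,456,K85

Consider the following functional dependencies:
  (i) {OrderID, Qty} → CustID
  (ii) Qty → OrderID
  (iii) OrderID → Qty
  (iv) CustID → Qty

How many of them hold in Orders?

(i) {OrderID, Qty} → CustID: every LHS value maps to a single RHS value — holds.
(ii) Qty → OrderID: Qty=K36: rows 1, 4, 6 → OrderID takes values {457, 458} — violation; Qty=K85: rows 5, 7, 9 → OrderID takes values {457, 456} — violation — fails.
(iii) OrderID → Qty: OrderID=457: rows 1, 5, 8 → Qty takes values {K36, K85, K66} — violation — fails.
(iv) CustID → Qty: every LHS value maps to a single RHS value — holds.
2 of the 4 dependencies hold.

2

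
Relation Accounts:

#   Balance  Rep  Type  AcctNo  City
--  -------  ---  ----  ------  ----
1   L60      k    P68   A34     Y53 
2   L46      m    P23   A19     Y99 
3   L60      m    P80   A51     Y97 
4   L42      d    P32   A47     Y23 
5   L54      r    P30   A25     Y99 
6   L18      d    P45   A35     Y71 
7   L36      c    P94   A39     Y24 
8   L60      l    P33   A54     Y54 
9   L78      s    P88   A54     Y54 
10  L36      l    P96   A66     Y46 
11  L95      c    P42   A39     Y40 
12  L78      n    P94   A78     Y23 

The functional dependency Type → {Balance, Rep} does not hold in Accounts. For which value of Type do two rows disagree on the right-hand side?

P94

Type=P68: row 1 → {Balance,Rep} = (L60, k) ✓
Type=P23: row 2 → {Balance,Rep} = (L46, m) ✓
Type=P80: row 3 → {Balance,Rep} = (L60, m) ✓
Type=P32: row 4 → {Balance,Rep} = (L42, d) ✓
Type=P30: row 5 → {Balance,Rep} = (L54, r) ✓
Type=P45: row 6 → {Balance,Rep} = (L18, d) ✓
Type=P94: rows 7, 12 → {Balance,Rep} takes values {(L36, c), (L78, n)} — violation
Type=P33: row 8 → {Balance,Rep} = (L60, l) ✓
Type=P88: row 9 → {Balance,Rep} = (L78, s) ✓
Type=P96: row 10 → {Balance,Rep} = (L36, l) ✓
Type=P42: row 11 → {Balance,Rep} = (L95, c) ✓
The only Type value with inconsistent RHS is Type=P94.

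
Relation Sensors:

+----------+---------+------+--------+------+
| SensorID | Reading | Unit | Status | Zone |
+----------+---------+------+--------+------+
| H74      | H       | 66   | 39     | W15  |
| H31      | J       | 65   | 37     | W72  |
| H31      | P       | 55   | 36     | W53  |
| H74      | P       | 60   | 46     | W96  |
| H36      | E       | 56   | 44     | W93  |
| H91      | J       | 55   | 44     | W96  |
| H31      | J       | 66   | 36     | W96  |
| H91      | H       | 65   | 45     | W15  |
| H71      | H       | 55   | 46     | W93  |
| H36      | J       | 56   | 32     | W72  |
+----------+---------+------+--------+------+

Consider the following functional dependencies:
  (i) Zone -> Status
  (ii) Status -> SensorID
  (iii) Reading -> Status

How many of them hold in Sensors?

(i) Zone -> Status: Zone=W15: 2 rows → Status takes values {39, 45} — violation; Zone=W72: 2 rows → Status takes values {37, 32} — violation; Zone=W96: 3 rows → Status takes values {46, 44, 36} — violation; Zone=W93: 2 rows → Status takes values {44, 46} — violation — fails.
(ii) Status -> SensorID: Status=46: 2 rows → SensorID takes values {H74, H71} — violation; Status=44: 2 rows → SensorID takes values {H36, H91} — violation — fails.
(iii) Reading -> Status: Reading=H: 3 rows → Status takes values {39, 45, 46} — violation; Reading=J: 4 rows → Status takes values {37, 44, 36, 32} — violation; Reading=P: 2 rows → Status takes values {36, 46} — violation — fails.
None of the 3 dependencies hold.

0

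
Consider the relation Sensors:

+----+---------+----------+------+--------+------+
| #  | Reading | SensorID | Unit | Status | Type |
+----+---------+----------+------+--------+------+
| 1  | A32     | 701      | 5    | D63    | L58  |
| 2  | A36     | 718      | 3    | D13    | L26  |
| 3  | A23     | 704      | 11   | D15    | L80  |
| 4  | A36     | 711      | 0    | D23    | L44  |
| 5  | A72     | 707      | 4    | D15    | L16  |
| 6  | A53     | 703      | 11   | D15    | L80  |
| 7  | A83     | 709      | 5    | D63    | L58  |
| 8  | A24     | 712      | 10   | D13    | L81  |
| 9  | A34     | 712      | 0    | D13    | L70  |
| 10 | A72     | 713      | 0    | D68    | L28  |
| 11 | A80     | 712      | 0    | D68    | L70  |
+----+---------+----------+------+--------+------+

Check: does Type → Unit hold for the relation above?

Yes

Type=L58: rows 1, 7 → Unit = 5, 5 ✓
Type=L26: row 2 → Unit = 3 ✓
Type=L80: rows 3, 6 → Unit = 11, 11 ✓
Type=L44: row 4 → Unit = 0 ✓
Type=L16: row 5 → Unit = 4 ✓
Type=L81: row 8 → Unit = 10 ✓
Type=L70: rows 9, 11 → Unit = 0, 0 ✓
Type=L28: row 10 → Unit = 0 ✓
Every Type value is associated with a single Unit value, so Type → Unit holds.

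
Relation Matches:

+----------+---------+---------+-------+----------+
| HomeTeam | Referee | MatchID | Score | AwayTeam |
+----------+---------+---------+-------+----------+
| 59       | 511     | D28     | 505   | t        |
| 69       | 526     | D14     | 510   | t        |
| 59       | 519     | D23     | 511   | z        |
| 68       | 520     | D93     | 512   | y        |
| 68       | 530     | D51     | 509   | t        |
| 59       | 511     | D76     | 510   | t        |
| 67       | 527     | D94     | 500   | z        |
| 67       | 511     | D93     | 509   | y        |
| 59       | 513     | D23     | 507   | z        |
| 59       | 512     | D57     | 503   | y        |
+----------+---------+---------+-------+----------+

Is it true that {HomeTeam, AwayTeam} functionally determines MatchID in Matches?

(HomeTeam=59, AwayTeam=t): 2 rows → MatchID takes values {D28, D76} — violation
(HomeTeam=69, AwayTeam=t): 1 row → MatchID = D14 ✓
(HomeTeam=59, AwayTeam=z): 2 rows → MatchID = D23, D23 ✓
(HomeTeam=68, AwayTeam=y): 1 row → MatchID = D93 ✓
(HomeTeam=68, AwayTeam=t): 1 row → MatchID = D51 ✓
(HomeTeam=67, AwayTeam=z): 1 row → MatchID = D94 ✓
(HomeTeam=67, AwayTeam=y): 1 row → MatchID = D93 ✓
(HomeTeam=59, AwayTeam=y): 1 row → MatchID = D57 ✓
Two rows agree on {HomeTeam, AwayTeam} but differ on MatchID, so {HomeTeam, AwayTeam} -> MatchID does not hold.

No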